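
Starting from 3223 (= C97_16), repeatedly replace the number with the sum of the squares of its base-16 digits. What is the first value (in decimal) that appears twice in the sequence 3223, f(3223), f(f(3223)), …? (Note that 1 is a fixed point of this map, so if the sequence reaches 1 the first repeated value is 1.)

1

3223 = (12,9,7)_16 → 274
274 = (1,1,2)_16 → 6
6 = (6)_16 → 36
36 = (2,4)_16 → 20
20 = (1,4)_16 → 17
17 = (1,1)_16 → 2
2 = (2)_16 → 4
4 = (4)_16 → 16
16 = (1,0)_16 → 1  — reached the fixed point 1.
1 → 1, so 1 is the first repeated value.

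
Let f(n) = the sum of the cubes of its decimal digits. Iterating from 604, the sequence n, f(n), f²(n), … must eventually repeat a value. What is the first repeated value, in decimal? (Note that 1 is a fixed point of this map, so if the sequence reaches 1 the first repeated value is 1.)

604 → 6³ + 0³ + 4³ = 216 + 0 + 64 = 280
280 → 2³ + 8³ + 0³ = 8 + 512 + 0 = 520
520 → 5³ + 2³ + 0³ = 125 + 8 + 0 = 133
133 → 1³ + 3³ + 3³ = 1 + 27 + 27 = 55
55 → 5³ + 5³ = 125 + 125 = 250
250 → 2³ + 5³ + 0³ = 8 + 125 + 0 = 133  — 133 already appeared earlier.

133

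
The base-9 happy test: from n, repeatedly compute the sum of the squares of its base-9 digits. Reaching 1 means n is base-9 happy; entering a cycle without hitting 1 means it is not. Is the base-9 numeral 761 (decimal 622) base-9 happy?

622 = (7,6,1)_9 → 7² + 6² + 1² = 86
86 = (1,0,5)_9 → 1² + 0² + 5² = 26
26 = (2,8)_9 → 2² + 8² = 68
68 = (7,5)_9 → 7² + 5² = 74
74 = (8,2)_9 → 8² + 2² = 68  — 68 already seen; the sequence cycles without reaching 1.

not base-9 happy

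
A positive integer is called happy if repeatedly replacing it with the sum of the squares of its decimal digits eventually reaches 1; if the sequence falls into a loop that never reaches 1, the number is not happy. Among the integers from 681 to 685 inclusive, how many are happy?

681: 681 → 101 → 2 → 4 → 16 → 37 → 58 → 89 → 145 → 42 → 20 → 4  (repeats 4)
682: 682 → 104 → 17 → 50 → 25 → 29 → 85 → 89 → 145 → 42 → 20 → 4 → 16 → 37 → 58 → 89  (repeats 89)
683: 683 → 109 → 82 → 68 → 100 → 1  (reaches 1)
684: 684 → 116 → 38 → 73 → 58 → 89 → 145 → 42 → 20 → 4 → 16 → 37 → 58  (repeats 58)
685: 685 → 125 → 30 → 9 → 81 → 65 → 61 → 37 → 58 → 89 → 145 → 42 → 20 → 4 → 16 → 37  (repeats 37)
happy: 683

1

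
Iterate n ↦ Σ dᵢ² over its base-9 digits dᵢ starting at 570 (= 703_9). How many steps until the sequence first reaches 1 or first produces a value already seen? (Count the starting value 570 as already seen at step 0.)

570 = (7,0,3)_9 → 7² + 0² + 3² = 58
58 = (6,4)_9 → 6² + 4² = 52
52 = (5,7)_9 → 5² + 7² = 74
74 = (8,2)_9 → 8² + 2² = 68
68 = (7,5)_9 → 7² + 5² = 74  — 74 repeats.
That took 5 steps.

5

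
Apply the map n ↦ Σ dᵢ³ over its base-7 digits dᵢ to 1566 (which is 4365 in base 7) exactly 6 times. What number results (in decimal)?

1566 = (4,3,6,5)_7 → 4³ + 3³ + 6³ + 5³ = 432
432 = (1,1,5,5)_7 → 1³ + 1³ + 5³ + 5³ = 252
252 = (5,1,0)_7 → 5³ + 1³ + 0³ = 126
126 = (2,4,0)_7 → 2³ + 4³ + 0³ = 72
72 = (1,3,2)_7 → 1³ + 3³ + 2³ = 36
36 = (5,1)_7 → 5³ + 1³ = 126

126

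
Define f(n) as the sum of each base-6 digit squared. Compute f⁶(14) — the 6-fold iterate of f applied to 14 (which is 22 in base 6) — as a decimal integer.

41

14 = (2,2)_6 → 2² + 2² = 4 + 4 = 8
8 = (1,2)_6 → 1² + 2² = 1 + 4 = 5
5 = (5)_6 → 5² = 25
25 = (4,1)_6 → 4² + 1² = 16 + 1 = 17
17 = (2,5)_6 → 2² + 5² = 4 + 25 = 29
29 = (4,5)_6 → 4² + 5² = 16 + 25 = 41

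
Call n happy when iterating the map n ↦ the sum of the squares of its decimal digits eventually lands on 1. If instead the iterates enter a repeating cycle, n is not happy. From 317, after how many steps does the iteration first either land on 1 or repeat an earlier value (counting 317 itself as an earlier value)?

317 → 3² + 1² + 7² = 9 + 1 + 49 = 59
59 → 5² + 9² = 25 + 81 = 106
106 → 1² + 0² + 6² = 1 + 0 + 36 = 37
37 → 3² + 7² = 9 + 49 = 58
58 → 5² + 8² = 25 + 64 = 89
89 → 8² + 9² = 64 + 81 = 145
145 → 1² + 4² + 5² = 1 + 16 + 25 = 42
42 → 4² + 2² = 16 + 4 = 20
20 → 2² + 0² = 4 + 0 = 4
4 → 4² = 16
16 → 1² + 6² = 1 + 36 = 37  — 37 repeats.
That took 11 steps.

11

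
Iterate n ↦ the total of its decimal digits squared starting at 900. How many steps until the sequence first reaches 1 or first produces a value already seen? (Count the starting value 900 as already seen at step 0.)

12

900 → 9² + 0² + 0² = 81 + 0 + 0 = 81
81 → 8² + 1² = 64 + 1 = 65
65 → 6² + 5² = 36 + 25 = 61
61 → 6² + 1² = 36 + 1 = 37
37 → 3² + 7² = 9 + 49 = 58
58 → 5² + 8² = 25 + 64 = 89
89 → 8² + 9² = 64 + 81 = 145
145 → 1² + 4² + 5² = 1 + 16 + 25 = 42
42 → 4² + 2² = 16 + 4 = 20
20 → 2² + 0² = 4 + 0 = 4
4 → 4² = 16
16 → 1² + 6² = 1 + 36 = 37  — 37 repeats.
That took 12 steps.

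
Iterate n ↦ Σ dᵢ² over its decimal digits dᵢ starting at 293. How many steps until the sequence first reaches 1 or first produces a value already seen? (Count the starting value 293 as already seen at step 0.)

5

293 → 2² + 9² + 3² = 4 + 81 + 9 = 94
94 → 9² + 4² = 81 + 16 = 97
97 → 9² + 7² = 81 + 49 = 130
130 → 1² + 3² + 0² = 1 + 9 + 0 = 10
10 → 1² + 0² = 1 + 0 = 1  — reached 1.
That took 5 steps.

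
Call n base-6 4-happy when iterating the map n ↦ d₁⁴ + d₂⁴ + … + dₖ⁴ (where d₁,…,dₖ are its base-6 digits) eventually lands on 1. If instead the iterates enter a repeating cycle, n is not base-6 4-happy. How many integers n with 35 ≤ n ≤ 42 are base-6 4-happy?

1

35: 35 → 1250 → 1153 → 642 → 1266 → 1251 → 1218 → 1331 → 1251  — not base-6 4-happy
36: 36 → 1  — base-6 4-happy
37: 37 → 2 → 16 → 272 → 99 → 353 → 963 → 609 → 978 → 338 → 114 → 82 → 273 → 164 → 353  — not base-6 4-happy
38: 38 → 17 → 641 → 1522 → 259 → 4 → 256 → 258 → 3 → 81 → 98 → 288 → 17  — not base-6 4-happy
39: 39 → 82 → 273 → 164 → 353 → 963 → 609 → 978 → 338 → 114 → 82  — not base-6 4-happy
40: 40 → 257 → 627 → 738 → 178 → 1137 → 788 → 803 → 963 → 609 → 978 → 338 → 114 → 82 → 273 → 164 → 353 → 963  — not base-6 4-happy
41: 41 → 626 → 673 → 338 → 114 → 82 → 273 → 164 → 353 → 963 → 609 → 978 → 338  — not base-6 4-happy
42: 42 → 2 → 16 → 272 → 99 → 353 → 963 → 609 → 978 → 338 → 114 → 82 → 273 → 164 → 353  — not base-6 4-happy
base-6 4-happy: 36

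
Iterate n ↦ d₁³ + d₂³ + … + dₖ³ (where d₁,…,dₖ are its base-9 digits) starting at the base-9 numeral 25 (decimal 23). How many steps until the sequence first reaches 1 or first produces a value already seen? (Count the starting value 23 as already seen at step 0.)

23 = (2,5)_9 → 2³ + 5³ = 8 + 125 = 133
133 = (1,5,7)_9 → 1³ + 5³ + 7³ = 1 + 125 + 343 = 469
469 = (5,7,1)_9 → 5³ + 7³ + 1³ = 125 + 343 + 1 = 469  — 469 repeats.
That took 3 steps.

3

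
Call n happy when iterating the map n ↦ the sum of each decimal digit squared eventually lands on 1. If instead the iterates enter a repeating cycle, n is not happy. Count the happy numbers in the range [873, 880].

873: 873 → 122 → 9 → 81 → 65 → 61 → 37 → 58 → 89 → 145 → 42 → 20 → 4 → 16 → 37  (repeats 37)
874: 874 → 129 → 86 → 100 → 1  (reaches 1)
875: 875 → 138 → 74 → 65 → 61 → 37 → 58 → 89 → 145 → 42 → 20 → 4 → 16 → 37  (repeats 37)
876: 876 → 149 → 98 → 145 → 42 → 20 → 4 → 16 → 37 → 58 → 89 → 145  (repeats 145)
877: 877 → 162 → 41 → 17 → 50 → 25 → 29 → 85 → 89 → 145 → 42 → 20 → 4 → 16 → 37 → 58 → 89  (repeats 89)
878: 878 → 177 → 99 → 162 → 41 → 17 → 50 → 25 → 29 → 85 → 89 → 145 → 42 → 20 → 4 → 16 → 37 → 58 → 89  (repeats 89)
879: 879 → 194 → 98 → 145 → 42 → 20 → 4 → 16 → 37 → 58 → 89 → 145  (repeats 145)
880: 880 → 128 → 69 → 117 → 51 → 26 → 40 → 16 → 37 → 58 → 89 → 145 → 42 → 20 → 4 → 16  (repeats 16)
happy: 874

1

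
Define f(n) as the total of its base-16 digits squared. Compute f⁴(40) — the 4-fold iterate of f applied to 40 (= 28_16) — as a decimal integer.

40 = (2,8)_16 → 68
68 = (4,4)_16 → 32
32 = (2,0)_16 → 4
4 = (4)_16 → 16

16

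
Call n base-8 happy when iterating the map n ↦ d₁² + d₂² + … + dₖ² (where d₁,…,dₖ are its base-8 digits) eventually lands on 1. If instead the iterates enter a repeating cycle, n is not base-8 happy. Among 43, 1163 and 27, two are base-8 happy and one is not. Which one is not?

43: 43 → 34 → 20 → 20  — repeats 20 (not base-8 happy)
1163: 1163 → 18 → 8 → 1  — reaches 1 (base-8 happy)
27: 27 → 18 → 8 → 1  — reaches 1 (base-8 happy)

43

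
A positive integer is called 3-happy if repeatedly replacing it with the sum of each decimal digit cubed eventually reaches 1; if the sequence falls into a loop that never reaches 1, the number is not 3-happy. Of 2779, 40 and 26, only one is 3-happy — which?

2779

2779: 2779 → 1423 → 100 → 1  — reaches 1 (3-happy)
40: 40 → 64 → 280 → 520 → 133 → 55 → 250 → 133  — repeats 133 (not 3-happy)
26: 26 → 224 → 80 → 512 → 134 → 92 → 737 → 713 → 371 → 371  — repeats 371 (not 3-happy)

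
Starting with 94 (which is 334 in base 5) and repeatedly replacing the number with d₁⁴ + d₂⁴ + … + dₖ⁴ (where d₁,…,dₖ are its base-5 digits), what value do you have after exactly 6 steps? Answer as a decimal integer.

94 = (3,3,4)_5 → 3⁴ + 3⁴ + 4⁴ = 81 + 81 + 256 = 418
418 = (3,1,3,3)_5 → 3⁴ + 1⁴ + 3⁴ + 3⁴ = 81 + 1 + 81 + 81 = 244
244 = (1,4,3,4)_5 → 1⁴ + 4⁴ + 3⁴ + 4⁴ = 1 + 256 + 81 + 256 = 594
594 = (4,3,3,4)_5 → 4⁴ + 3⁴ + 3⁴ + 4⁴ = 256 + 81 + 81 + 256 = 674
674 = (1,0,1,4,4)_5 → 1⁴ + 0⁴ + 1⁴ + 4⁴ + 4⁴ = 1 + 0 + 1 + 256 + 256 = 514
514 = (4,0,2,4)_5 → 4⁴ + 0⁴ + 2⁴ + 4⁴ = 256 + 0 + 16 + 256 = 528

528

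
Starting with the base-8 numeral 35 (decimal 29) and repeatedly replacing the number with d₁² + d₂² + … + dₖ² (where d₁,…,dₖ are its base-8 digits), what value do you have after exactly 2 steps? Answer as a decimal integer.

20

29 = (3,5)_8 → 34
34 = (4,2)_8 → 20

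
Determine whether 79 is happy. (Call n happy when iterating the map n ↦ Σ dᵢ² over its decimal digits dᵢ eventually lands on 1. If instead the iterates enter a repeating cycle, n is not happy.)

happy

79 → 130
130 → 10
10 → 1  — reached 1.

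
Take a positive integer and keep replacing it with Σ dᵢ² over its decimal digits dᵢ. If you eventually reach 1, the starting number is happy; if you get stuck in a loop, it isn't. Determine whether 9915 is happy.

happy

9915 → 9² + 9² + 1² + 5² = 188
188 → 1² + 8² + 8² = 129
129 → 1² + 2² + 9² = 86
86 → 8² + 6² = 100
100 → 1² + 0² + 0² = 1  — reached 1.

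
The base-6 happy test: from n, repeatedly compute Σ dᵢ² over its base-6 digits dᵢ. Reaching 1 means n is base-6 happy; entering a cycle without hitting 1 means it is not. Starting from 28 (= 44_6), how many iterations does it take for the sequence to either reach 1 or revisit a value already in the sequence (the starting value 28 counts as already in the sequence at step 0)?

28 = (4,4)_6 → 32
32 = (5,2)_6 → 29
29 = (4,5)_6 → 41
41 = (1,0,5)_6 → 26
26 = (4,2)_6 → 20
20 = (3,2)_6 → 13
13 = (2,1)_6 → 5
5 = (5)_6 → 25
25 = (4,1)_6 → 17
17 = (2,5)_6 → 29  — 29 repeats.
That took 10 steps.

10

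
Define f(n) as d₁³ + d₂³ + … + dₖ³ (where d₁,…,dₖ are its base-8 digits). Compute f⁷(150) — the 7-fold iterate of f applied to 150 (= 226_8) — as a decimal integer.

469

150 = (2,2,6)_8 → 2³ + 2³ + 6³ = 232
232 = (3,5,0)_8 → 3³ + 5³ + 0³ = 152
152 = (2,3,0)_8 → 2³ + 3³ + 0³ = 35
35 = (4,3)_8 → 4³ + 3³ = 91
91 = (1,3,3)_8 → 1³ + 3³ + 3³ = 55
55 = (6,7)_8 → 6³ + 7³ = 559
559 = (1,0,5,7)_8 → 1³ + 0³ + 5³ + 7³ = 469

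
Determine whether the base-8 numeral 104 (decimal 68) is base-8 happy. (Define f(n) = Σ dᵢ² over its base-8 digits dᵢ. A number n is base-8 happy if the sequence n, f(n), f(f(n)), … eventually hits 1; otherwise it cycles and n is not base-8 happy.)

68 = (1,0,4)_8 → 17
17 = (2,1)_8 → 5
5 = (5)_8 → 25
25 = (3,1)_8 → 10
10 = (1,2)_8 → 5  — 5 already seen; the sequence cycles without reaching 1.

not base-8 happy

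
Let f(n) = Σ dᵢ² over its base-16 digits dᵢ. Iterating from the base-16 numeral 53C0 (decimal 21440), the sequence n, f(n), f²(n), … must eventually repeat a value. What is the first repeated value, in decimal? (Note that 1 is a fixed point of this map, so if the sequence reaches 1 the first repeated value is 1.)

169

21440 = (5,3,12,0)_16 → 5² + 3² + 12² + 0² = 178
178 = (11,2)_16 → 11² + 2² = 125
125 = (7,13)_16 → 7² + 13² = 218
218 = (13,10)_16 → 13² + 10² = 269
269 = (1,0,13)_16 → 1² + 0² + 13² = 170
170 = (10,10)_16 → 10² + 10² = 200
200 = (12,8)_16 → 12² + 8² = 208
208 = (13,0)_16 → 13² + 0² = 169
169 = (10,9)_16 → 10² + 9² = 181
181 = (11,5)_16 → 11² + 5² = 146
146 = (9,2)_16 → 9² + 2² = 85
85 = (5,5)_16 → 5² + 5² = 50
50 = (3,2)_16 → 3² + 2² = 13
13 = (13)_16 → 13² = 169  — 169 already appeared earlier.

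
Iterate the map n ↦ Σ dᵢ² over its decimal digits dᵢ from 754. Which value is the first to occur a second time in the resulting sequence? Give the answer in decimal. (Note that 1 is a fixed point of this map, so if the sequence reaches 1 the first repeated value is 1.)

754 → 90
90 → 81
81 → 65
65 → 61
61 → 37
37 → 58
58 → 89
89 → 145
145 → 42
42 → 20
20 → 4
4 → 16
16 → 37  — 37 already appeared earlier.

37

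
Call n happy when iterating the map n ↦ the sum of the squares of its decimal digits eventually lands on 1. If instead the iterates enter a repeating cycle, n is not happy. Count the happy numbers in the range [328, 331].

2

328: 328 → 77 → 98 → 145 → 42 → 20 → 4 → 16 → 37 → 58 → 89 → 145  — not happy
329: 329 → 94 → 97 → 130 → 10 → 1  — happy
330: 330 → 18 → 65 → 61 → 37 → 58 → 89 → 145 → 42 → 20 → 4 → 16 → 37  — not happy
331: 331 → 19 → 82 → 68 → 100 → 1  — happy
happy: 329, 331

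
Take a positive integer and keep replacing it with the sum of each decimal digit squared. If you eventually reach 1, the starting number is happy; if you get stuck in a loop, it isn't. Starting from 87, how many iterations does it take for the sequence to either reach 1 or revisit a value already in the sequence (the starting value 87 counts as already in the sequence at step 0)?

12

87 → 113
113 → 11
11 → 2
2 → 4
4 → 16
16 → 37
37 → 58
58 → 89
89 → 145
145 → 42
42 → 20
20 → 4  — 4 repeats.
That took 12 steps.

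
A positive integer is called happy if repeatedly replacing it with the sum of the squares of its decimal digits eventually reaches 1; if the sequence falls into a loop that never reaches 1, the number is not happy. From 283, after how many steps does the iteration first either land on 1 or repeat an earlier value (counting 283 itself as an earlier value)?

283 → 2² + 8² + 3² = 4 + 64 + 9 = 77
77 → 7² + 7² = 49 + 49 = 98
98 → 9² + 8² = 81 + 64 = 145
145 → 1² + 4² + 5² = 1 + 16 + 25 = 42
42 → 4² + 2² = 16 + 4 = 20
20 → 2² + 0² = 4 + 0 = 4
4 → 4² = 16
16 → 1² + 6² = 1 + 36 = 37
37 → 3² + 7² = 9 + 49 = 58
58 → 5² + 8² = 25 + 64 = 89
89 → 8² + 9² = 64 + 81 = 145  — 145 repeats.
That took 11 steps.

11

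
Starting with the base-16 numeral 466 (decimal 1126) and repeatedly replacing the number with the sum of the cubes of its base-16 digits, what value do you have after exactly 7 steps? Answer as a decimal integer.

1945

1126 = (4,6,6)_16 → 4³ + 6³ + 6³ = 64 + 216 + 216 = 496
496 = (1,15,0)_16 → 1³ + 15³ + 0³ = 1 + 3375 + 0 = 3376
3376 = (13,3,0)_16 → 13³ + 3³ + 0³ = 2197 + 27 + 0 = 2224
2224 = (8,11,0)_16 → 8³ + 11³ + 0³ = 512 + 1331 + 0 = 1843
1843 = (7,3,3)_16 → 7³ + 3³ + 3³ = 343 + 27 + 27 = 397
397 = (1,8,13)_16 → 1³ + 8³ + 13³ = 1 + 512 + 2197 = 2710
2710 = (10,9,6)_16 → 10³ + 9³ + 6³ = 1000 + 729 + 216 = 1945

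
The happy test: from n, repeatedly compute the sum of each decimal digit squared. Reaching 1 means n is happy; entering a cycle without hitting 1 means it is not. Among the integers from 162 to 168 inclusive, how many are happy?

1

162: 162 → 41 → 17 → 50 → 25 → 29 → 85 → 89 → 145 → 42 → 20 → 4 → 16 → 37 → 58 → 89  — not happy
163: 163 → 46 → 52 → 29 → 85 → 89 → 145 → 42 → 20 → 4 → 16 → 37 → 58 → 89  — not happy
164: 164 → 53 → 34 → 25 → 29 → 85 → 89 → 145 → 42 → 20 → 4 → 16 → 37 → 58 → 89  — not happy
165: 165 → 62 → 40 → 16 → 37 → 58 → 89 → 145 → 42 → 20 → 4 → 16  — not happy
166: 166 → 73 → 58 → 89 → 145 → 42 → 20 → 4 → 16 → 37 → 58  — not happy
167: 167 → 86 → 100 → 1  — happy
168: 168 → 101 → 2 → 4 → 16 → 37 → 58 → 89 → 145 → 42 → 20 → 4  — not happy
happy: 167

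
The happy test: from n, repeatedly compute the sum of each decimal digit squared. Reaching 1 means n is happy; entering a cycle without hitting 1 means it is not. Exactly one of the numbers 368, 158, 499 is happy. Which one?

368

368: 368 → 109 → 82 → 68 → 100 → 1  — reaches 1 (happy)
158: 158 → 90 → 81 → 65 → 61 → 37 → 58 → 89 → 145 → 42 → 20 → 4 → 16 → 37  — repeats 37 (not happy)
499: 499 → 178 → 114 → 18 → 65 → 61 → 37 → 58 → 89 → 145 → 42 → 20 → 4 → 16 → 37  — repeats 37 (not happy)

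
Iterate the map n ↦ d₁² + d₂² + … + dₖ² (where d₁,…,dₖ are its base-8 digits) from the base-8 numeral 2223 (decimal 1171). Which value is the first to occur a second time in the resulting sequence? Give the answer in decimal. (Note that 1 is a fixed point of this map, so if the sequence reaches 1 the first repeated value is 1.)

1171 = (2,2,2,3)_8 → 2² + 2² + 2² + 3² = 21
21 = (2,5)_8 → 2² + 5² = 29
29 = (3,5)_8 → 3² + 5² = 34
34 = (4,2)_8 → 4² + 2² = 20
20 = (2,4)_8 → 2² + 4² = 20  — 20 already appeared earlier.

20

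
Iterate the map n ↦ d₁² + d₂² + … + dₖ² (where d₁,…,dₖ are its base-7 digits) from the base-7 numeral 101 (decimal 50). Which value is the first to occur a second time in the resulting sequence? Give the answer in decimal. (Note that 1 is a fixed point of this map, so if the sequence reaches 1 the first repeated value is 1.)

2

50 = (1,0,1)_7 → 2
2 = (2)_7 → 4
4 = (4)_7 → 16
16 = (2,2)_7 → 8
8 = (1,1)_7 → 2  — 2 already appeared earlier.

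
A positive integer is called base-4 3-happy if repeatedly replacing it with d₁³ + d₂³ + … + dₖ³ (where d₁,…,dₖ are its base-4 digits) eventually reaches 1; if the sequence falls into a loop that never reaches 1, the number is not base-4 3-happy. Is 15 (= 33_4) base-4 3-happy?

15 = (3,3)_4 → 3³ + 3³ = 54
54 = (3,1,2)_4 → 3³ + 1³ + 2³ = 36
36 = (2,1,0)_4 → 2³ + 1³ + 0³ = 9
9 = (2,1)_4 → 2³ + 1³ = 9  — 9 already seen; the sequence cycles without reaching 1.

not base-4 3-happy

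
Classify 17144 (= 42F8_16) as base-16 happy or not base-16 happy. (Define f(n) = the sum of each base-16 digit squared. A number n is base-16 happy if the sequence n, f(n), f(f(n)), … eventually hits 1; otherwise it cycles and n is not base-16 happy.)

not base-16 happy

17144 = (4,2,15,8)_16 → 4² + 2² + 15² + 8² = 309
309 = (1,3,5)_16 → 1² + 3² + 5² = 35
35 = (2,3)_16 → 2² + 3² = 13
13 = (13)_16 → 13² = 169
169 = (10,9)_16 → 10² + 9² = 181
181 = (11,5)_16 → 11² + 5² = 146
146 = (9,2)_16 → 9² + 2² = 85
85 = (5,5)_16 → 5² + 5² = 50
50 = (3,2)_16 → 3² + 2² = 13  — 13 already seen; the sequence cycles without reaching 1.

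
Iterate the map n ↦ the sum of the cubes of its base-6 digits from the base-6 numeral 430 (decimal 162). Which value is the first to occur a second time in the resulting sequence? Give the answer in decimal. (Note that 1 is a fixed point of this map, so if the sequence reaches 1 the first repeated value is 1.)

162 = (4,3,0)_6 → 91
91 = (2,3,1)_6 → 36
36 = (1,0,0)_6 → 1  — reached the fixed point 1.
1 → 1, so 1 is the first repeated value.

1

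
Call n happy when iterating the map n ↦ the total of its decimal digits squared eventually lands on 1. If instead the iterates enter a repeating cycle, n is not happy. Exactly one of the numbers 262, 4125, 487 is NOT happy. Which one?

262: 262 → 44 → 32 → 13 → 10 → 1  — reaches 1 (happy)
4125: 4125 → 46 → 52 → 29 → 85 → 89 → 145 → 42 → 20 → 4 → 16 → 37 → 58 → 89  — repeats 89 (not happy)
487: 487 → 129 → 86 → 100 → 1  — reaches 1 (happy)

4125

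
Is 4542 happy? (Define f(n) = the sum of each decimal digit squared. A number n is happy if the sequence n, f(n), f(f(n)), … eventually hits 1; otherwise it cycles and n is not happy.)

4542 → 4² + 5² + 4² + 2² = 16 + 25 + 16 + 4 = 61
61 → 6² + 1² = 36 + 1 = 37
37 → 3² + 7² = 9 + 49 = 58
58 → 5² + 8² = 25 + 64 = 89
89 → 8² + 9² = 64 + 81 = 145
145 → 1² + 4² + 5² = 1 + 16 + 25 = 42
42 → 4² + 2² = 16 + 4 = 20
20 → 2² + 0² = 4 + 0 = 4
4 → 4² = 16
16 → 1² + 6² = 1 + 36 = 37  — 37 already seen; the sequence cycles without reaching 1.

not happy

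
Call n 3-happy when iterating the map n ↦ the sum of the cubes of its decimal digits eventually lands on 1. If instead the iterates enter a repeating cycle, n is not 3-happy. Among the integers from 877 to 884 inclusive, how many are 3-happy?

877: 877 → 1198 → 1243 → 100 → 1  — 3-happy
878: 878 → 1367 → 587 → 980 → 1241 → 74 → 407 → 407  — not 3-happy
879: 879 → 1584 → 702 → 351 → 153 → 153  — not 3-happy
880: 880 → 1024 → 73 → 370 → 370  — not 3-happy
881: 881 → 1025 → 134 → 92 → 737 → 713 → 371 → 371  — not 3-happy
882: 882 → 1032 → 36 → 243 → 99 → 1458 → 702 → 351 → 153 → 153  — not 3-happy
883: 883 → 1051 → 127 → 352 → 160 → 217 → 352  — not 3-happy
884: 884 → 1088 → 1025 → 134 → 92 → 737 → 713 → 371 → 371  — not 3-happy
3-happy: 877

1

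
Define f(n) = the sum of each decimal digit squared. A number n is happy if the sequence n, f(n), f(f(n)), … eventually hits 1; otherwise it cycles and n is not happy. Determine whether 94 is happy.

happy

94 → 9² + 4² = 81 + 16 = 97
97 → 9² + 7² = 81 + 49 = 130
130 → 1² + 3² + 0² = 1 + 9 + 0 = 10
10 → 1² + 0² = 1 + 0 = 1  — reached 1.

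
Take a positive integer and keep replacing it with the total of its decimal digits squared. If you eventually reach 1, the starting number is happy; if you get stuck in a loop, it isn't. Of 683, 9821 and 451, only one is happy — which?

683

683: 683 → 109 → 82 → 68 → 100 → 1  — reaches 1 (happy)
9821: 9821 → 150 → 26 → 40 → 16 → 37 → 58 → 89 → 145 → 42 → 20 → 4 → 16  — repeats 16 (not happy)
451: 451 → 42 → 20 → 4 → 16 → 37 → 58 → 89 → 145 → 42  — repeats 42 (not happy)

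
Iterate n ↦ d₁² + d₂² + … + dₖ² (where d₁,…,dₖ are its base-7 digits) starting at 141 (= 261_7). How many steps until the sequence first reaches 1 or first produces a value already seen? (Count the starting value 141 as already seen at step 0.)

141 = (2,6,1)_7 → 2² + 6² + 1² = 4 + 36 + 1 = 41
41 = (5,6)_7 → 5² + 6² = 25 + 36 = 61
61 = (1,1,5)_7 → 1² + 1² + 5² = 1 + 1 + 25 = 27
27 = (3,6)_7 → 3² + 6² = 9 + 36 = 45
45 = (6,3)_7 → 6² + 3² = 36 + 9 = 45  — 45 repeats.
That took 5 steps.

5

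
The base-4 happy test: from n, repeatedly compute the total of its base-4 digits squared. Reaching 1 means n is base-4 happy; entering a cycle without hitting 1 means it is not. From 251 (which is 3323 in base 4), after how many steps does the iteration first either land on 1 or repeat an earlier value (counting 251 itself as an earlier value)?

6

251 = (3,3,2,3)_4 → 3² + 3² + 2² + 3² = 9 + 9 + 4 + 9 = 31
31 = (1,3,3)_4 → 1² + 3² + 3² = 1 + 9 + 9 = 19
19 = (1,0,3)_4 → 1² + 0² + 3² = 1 + 0 + 9 = 10
10 = (2,2)_4 → 2² + 2² = 4 + 4 = 8
8 = (2,0)_4 → 2² + 0² = 4 + 0 = 4
4 = (1,0)_4 → 1² + 0² = 1 + 0 = 1  — reached 1.
That took 6 steps.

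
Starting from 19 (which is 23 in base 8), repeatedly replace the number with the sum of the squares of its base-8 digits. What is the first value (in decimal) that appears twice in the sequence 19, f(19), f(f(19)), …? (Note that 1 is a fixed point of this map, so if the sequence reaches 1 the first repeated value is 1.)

19 = (2,3)_8 → 13
13 = (1,5)_8 → 26
26 = (3,2)_8 → 13  — 13 already appeared earlier.

13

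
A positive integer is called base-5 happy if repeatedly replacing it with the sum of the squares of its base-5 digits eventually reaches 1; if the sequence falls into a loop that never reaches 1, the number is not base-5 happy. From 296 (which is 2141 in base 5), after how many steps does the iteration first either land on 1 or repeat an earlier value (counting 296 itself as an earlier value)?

296 = (2,1,4,1)_5 → 2² + 1² + 4² + 1² = 22
22 = (4,2)_5 → 4² + 2² = 20
20 = (4,0)_5 → 4² + 0² = 16
16 = (3,1)_5 → 3² + 1² = 10
10 = (2,0)_5 → 2² + 0² = 4
4 = (4)_5 → 4² = 16  — 16 repeats.
That took 6 steps.

6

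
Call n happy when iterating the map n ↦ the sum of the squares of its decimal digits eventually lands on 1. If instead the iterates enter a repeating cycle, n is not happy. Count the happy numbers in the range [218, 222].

218: 218 → 69 → 117 → 51 → 26 → 40 → 16 → 37 → 58 → 89 → 145 → 42 → 20 → 4 → 16  — not happy
219: 219 → 86 → 100 → 1  — happy
220: 220 → 8 → 64 → 52 → 29 → 85 → 89 → 145 → 42 → 20 → 4 → 16 → 37 → 58 → 89  — not happy
221: 221 → 9 → 81 → 65 → 61 → 37 → 58 → 89 → 145 → 42 → 20 → 4 → 16 → 37  — not happy
222: 222 → 12 → 5 → 25 → 29 → 85 → 89 → 145 → 42 → 20 → 4 → 16 → 37 → 58 → 89  — not happy
happy: 219

1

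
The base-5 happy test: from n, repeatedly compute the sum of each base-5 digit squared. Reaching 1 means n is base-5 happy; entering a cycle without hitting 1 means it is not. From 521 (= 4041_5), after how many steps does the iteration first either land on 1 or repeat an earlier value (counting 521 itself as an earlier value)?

521 = (4,0,4,1)_5 → 4² + 0² + 4² + 1² = 33
33 = (1,1,3)_5 → 1² + 1² + 3² = 11
11 = (2,1)_5 → 2² + 1² = 5
5 = (1,0)_5 → 1² + 0² = 1  — reached 1.
That took 4 steps.

4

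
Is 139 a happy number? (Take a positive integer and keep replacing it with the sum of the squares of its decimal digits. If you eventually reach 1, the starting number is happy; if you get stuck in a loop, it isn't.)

139 → 1² + 3² + 9² = 91
91 → 9² + 1² = 82
82 → 8² + 2² = 68
68 → 6² + 8² = 100
100 → 1² + 0² + 0² = 1  — reached 1.

happy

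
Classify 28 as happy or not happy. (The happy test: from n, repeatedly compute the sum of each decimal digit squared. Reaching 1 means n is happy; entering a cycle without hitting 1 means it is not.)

happy

28 → 2² + 8² = 4 + 64 = 68
68 → 6² + 8² = 36 + 64 = 100
100 → 1² + 0² + 0² = 1 + 0 + 0 = 1  — reached 1.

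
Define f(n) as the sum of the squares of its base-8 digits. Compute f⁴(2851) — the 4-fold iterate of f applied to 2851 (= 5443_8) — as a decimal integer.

10

2851 = (5,4,4,3)_8 → 66
66 = (1,0,2)_8 → 5
5 = (5)_8 → 25
25 = (3,1)_8 → 10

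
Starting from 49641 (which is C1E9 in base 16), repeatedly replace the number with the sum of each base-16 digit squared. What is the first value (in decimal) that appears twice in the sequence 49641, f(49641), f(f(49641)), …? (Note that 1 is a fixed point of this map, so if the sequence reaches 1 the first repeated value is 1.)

169

49641 = (12,1,14,9)_16 → 12² + 1² + 14² + 9² = 422
422 = (1,10,6)_16 → 1² + 10² + 6² = 137
137 = (8,9)_16 → 8² + 9² = 145
145 = (9,1)_16 → 9² + 1² = 82
82 = (5,2)_16 → 5² + 2² = 29
29 = (1,13)_16 → 1² + 13² = 170
170 = (10,10)_16 → 10² + 10² = 200
200 = (12,8)_16 → 12² + 8² = 208
208 = (13,0)_16 → 13² + 0² = 169
169 = (10,9)_16 → 10² + 9² = 181
181 = (11,5)_16 → 11² + 5² = 146
146 = (9,2)_16 → 9² + 2² = 85
85 = (5,5)_16 → 5² + 5² = 50
50 = (3,2)_16 → 3² + 2² = 13
13 = (13)_16 → 13² = 169  — 169 already appeared earlier.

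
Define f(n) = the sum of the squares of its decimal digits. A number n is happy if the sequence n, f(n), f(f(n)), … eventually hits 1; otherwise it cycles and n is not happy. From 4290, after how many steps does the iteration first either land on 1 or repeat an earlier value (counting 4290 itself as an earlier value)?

4290 → 4² + 2² + 9² + 0² = 16 + 4 + 81 + 0 = 101
101 → 1² + 0² + 1² = 1 + 0 + 1 = 2
2 → 2² = 4
4 → 4² = 16
16 → 1² + 6² = 1 + 36 = 37
37 → 3² + 7² = 9 + 49 = 58
58 → 5² + 8² = 25 + 64 = 89
89 → 8² + 9² = 64 + 81 = 145
145 → 1² + 4² + 5² = 1 + 16 + 25 = 42
42 → 4² + 2² = 16 + 4 = 20
20 → 2² + 0² = 4 + 0 = 4  — 4 repeats.
That took 11 steps.

11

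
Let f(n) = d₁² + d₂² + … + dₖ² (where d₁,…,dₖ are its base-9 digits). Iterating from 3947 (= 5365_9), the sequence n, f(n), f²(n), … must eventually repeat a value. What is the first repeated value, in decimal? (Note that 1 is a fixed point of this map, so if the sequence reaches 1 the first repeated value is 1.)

1

3947 = (5,3,6,5)_9 → 5² + 3² + 6² + 5² = 95
95 = (1,1,5)_9 → 1² + 1² + 5² = 27
27 = (3,0)_9 → 3² + 0² = 9
9 = (1,0)_9 → 1² + 0² = 1  — reached the fixed point 1.
1 → 1, so 1 is the first repeated value.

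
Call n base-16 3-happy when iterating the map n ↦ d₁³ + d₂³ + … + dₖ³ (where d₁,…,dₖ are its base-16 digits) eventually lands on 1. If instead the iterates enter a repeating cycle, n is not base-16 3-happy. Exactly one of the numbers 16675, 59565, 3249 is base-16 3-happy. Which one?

16675: 16675 → 100 → 280 → 514 → 16 → 1  — reaches 1 (base-16 3-happy)
59565: 59565 → 6453 → 882 → 378 → 1344 → 189 → 3528 → 4437 → 252 → 5103 → 6147 → 540 → 1737 → 2673 → 1344  — repeats 1344 (not base-16 3-happy)
3249: 3249 → 3060 → 4770 → 1017 → 4131 → 36 → 72 → 576 → 72  — repeats 72 (not base-16 3-happy)

16675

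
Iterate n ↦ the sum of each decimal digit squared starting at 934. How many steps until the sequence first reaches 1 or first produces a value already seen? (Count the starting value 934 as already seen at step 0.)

10

934 → 9² + 3² + 4² = 106
106 → 1² + 0² + 6² = 37
37 → 3² + 7² = 58
58 → 5² + 8² = 89
89 → 8² + 9² = 145
145 → 1² + 4² + 5² = 42
42 → 4² + 2² = 20
20 → 2² + 0² = 4
4 → 4² = 16
16 → 1² + 6² = 37  — 37 repeats.
That took 10 steps.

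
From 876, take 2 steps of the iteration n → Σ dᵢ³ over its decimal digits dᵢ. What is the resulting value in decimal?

345

876 → 8³ + 7³ + 6³ = 512 + 343 + 216 = 1071
1071 → 1³ + 0³ + 7³ + 1³ = 1 + 0 + 343 + 1 = 345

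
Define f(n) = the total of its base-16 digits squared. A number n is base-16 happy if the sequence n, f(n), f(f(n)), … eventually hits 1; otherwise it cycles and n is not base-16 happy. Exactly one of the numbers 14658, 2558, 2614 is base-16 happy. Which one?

14658

14658: 14658 → 110 → 232 → 260 → 17 → 2 → 4 → 16 → 1  — reaches 1 (base-16 happy)
2558: 2558 → 502 → 262 → 37 → 29 → 170 → 200 → 208 → 169 → 181 → 146 → 85 → 50 → 13 → 169  — repeats 169 (not base-16 happy)
2614: 2614 → 145 → 82 → 29 → 170 → 200 → 208 → 169 → 181 → 146 → 85 → 50 → 13 → 169  — repeats 169 (not base-16 happy)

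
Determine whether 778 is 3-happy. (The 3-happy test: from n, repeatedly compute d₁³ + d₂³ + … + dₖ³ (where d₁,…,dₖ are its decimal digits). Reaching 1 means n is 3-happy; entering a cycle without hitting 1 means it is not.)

3-happy

778 → 7³ + 7³ + 8³ = 1198
1198 → 1³ + 1³ + 9³ + 8³ = 1243
1243 → 1³ + 2³ + 4³ + 3³ = 100
100 → 1³ + 0³ + 0³ = 1  — reached 1.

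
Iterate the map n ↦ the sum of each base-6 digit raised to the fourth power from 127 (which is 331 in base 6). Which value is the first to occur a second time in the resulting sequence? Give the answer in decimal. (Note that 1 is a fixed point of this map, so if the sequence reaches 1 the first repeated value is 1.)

338

127 = (3,3,1)_6 → 3⁴ + 3⁴ + 1⁴ = 81 + 81 + 1 = 163
163 = (4,3,1)_6 → 4⁴ + 3⁴ + 1⁴ = 256 + 81 + 1 = 338
338 = (1,3,2,2)_6 → 1⁴ + 3⁴ + 2⁴ + 2⁴ = 1 + 81 + 16 + 16 = 114
114 = (3,1,0)_6 → 3⁴ + 1⁴ + 0⁴ = 81 + 1 + 0 = 82
82 = (2,1,4)_6 → 2⁴ + 1⁴ + 4⁴ = 16 + 1 + 256 = 273
273 = (1,1,3,3)_6 → 1⁴ + 1⁴ + 3⁴ + 3⁴ = 1 + 1 + 81 + 81 = 164
164 = (4,3,2)_6 → 4⁴ + 3⁴ + 2⁴ = 256 + 81 + 16 = 353
353 = (1,3,4,5)_6 → 1⁴ + 3⁴ + 4⁴ + 5⁴ = 1 + 81 + 256 + 625 = 963
963 = (4,2,4,3)_6 → 4⁴ + 2⁴ + 4⁴ + 3⁴ = 256 + 16 + 256 + 81 = 609
609 = (2,4,5,3)_6 → 2⁴ + 4⁴ + 5⁴ + 3⁴ = 16 + 256 + 625 + 81 = 978
978 = (4,3,1,0)_6 → 4⁴ + 3⁴ + 1⁴ + 0⁴ = 256 + 81 + 1 + 0 = 338  — 338 already appeared earlier.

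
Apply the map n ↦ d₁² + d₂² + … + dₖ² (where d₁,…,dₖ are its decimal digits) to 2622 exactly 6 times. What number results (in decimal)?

2622 → 48
48 → 80
80 → 64
64 → 52
52 → 29
29 → 85

85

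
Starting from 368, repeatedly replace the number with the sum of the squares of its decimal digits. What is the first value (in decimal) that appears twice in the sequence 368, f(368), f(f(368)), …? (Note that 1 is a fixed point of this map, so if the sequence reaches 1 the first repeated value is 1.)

368 → 3² + 6² + 8² = 9 + 36 + 64 = 109
109 → 1² + 0² + 9² = 1 + 0 + 81 = 82
82 → 8² + 2² = 64 + 4 = 68
68 → 6² + 8² = 36 + 64 = 100
100 → 1² + 0² + 0² = 1 + 0 + 0 = 1  — reached the fixed point 1.
1 → 1, so 1 is the first repeated value.

1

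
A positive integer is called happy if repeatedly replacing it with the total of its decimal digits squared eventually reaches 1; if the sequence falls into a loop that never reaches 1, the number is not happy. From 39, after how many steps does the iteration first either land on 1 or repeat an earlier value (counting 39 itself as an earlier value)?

39 → 3² + 9² = 90
90 → 9² + 0² = 81
81 → 8² + 1² = 65
65 → 6² + 5² = 61
61 → 6² + 1² = 37
37 → 3² + 7² = 58
58 → 5² + 8² = 89
89 → 8² + 9² = 145
145 → 1² + 4² + 5² = 42
42 → 4² + 2² = 20
20 → 2² + 0² = 4
4 → 4² = 16
16 → 1² + 6² = 37  — 37 repeats.
That took 13 steps.

13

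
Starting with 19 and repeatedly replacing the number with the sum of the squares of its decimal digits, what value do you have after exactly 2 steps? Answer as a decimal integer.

19 → 82
82 → 68

68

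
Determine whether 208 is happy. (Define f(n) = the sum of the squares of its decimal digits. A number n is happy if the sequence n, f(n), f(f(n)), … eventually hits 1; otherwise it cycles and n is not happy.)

208 → 2² + 0² + 8² = 4 + 0 + 64 = 68
68 → 6² + 8² = 36 + 64 = 100
100 → 1² + 0² + 0² = 1 + 0 + 0 = 1  — reached 1.

happy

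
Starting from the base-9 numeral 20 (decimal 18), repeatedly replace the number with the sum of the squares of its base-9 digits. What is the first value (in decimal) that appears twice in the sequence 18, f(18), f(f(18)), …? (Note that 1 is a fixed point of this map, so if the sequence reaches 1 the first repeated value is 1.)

18 = (2,0)_9 → 2² + 0² = 4 + 0 = 4
4 = (4)_9 → 4² = 16
16 = (1,7)_9 → 1² + 7² = 1 + 49 = 50
50 = (5,5)_9 → 5² + 5² = 25 + 25 = 50  — 50 already appeared earlier.

50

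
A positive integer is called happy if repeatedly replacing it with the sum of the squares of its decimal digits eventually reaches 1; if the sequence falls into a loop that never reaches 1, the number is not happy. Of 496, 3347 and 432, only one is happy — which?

496: 496 → 133 → 19 → 82 → 68 → 100 → 1  — reaches 1 (happy)
3347: 3347 → 83 → 73 → 58 → 89 → 145 → 42 → 20 → 4 → 16 → 37 → 58  — repeats 58 (not happy)
432: 432 → 29 → 85 → 89 → 145 → 42 → 20 → 4 → 16 → 37 → 58 → 89  — repeats 89 (not happy)

496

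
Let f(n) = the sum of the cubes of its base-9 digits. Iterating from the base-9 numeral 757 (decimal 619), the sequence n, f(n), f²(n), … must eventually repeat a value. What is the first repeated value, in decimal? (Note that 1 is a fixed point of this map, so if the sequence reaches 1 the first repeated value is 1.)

27

619 = (7,5,7)_9 → 7³ + 5³ + 7³ = 811
811 = (1,1,0,1)_9 → 1³ + 1³ + 0³ + 1³ = 3
3 = (3)_9 → 3³ = 27
27 = (3,0)_9 → 3³ + 0³ = 27  — 27 already appeared earlier.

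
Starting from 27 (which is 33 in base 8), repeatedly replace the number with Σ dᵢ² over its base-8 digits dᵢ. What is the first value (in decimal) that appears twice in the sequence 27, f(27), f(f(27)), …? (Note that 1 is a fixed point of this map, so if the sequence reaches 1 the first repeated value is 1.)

1

27 = (3,3)_8 → 3² + 3² = 18
18 = (2,2)_8 → 2² + 2² = 8
8 = (1,0)_8 → 1² + 0² = 1  — reached the fixed point 1.
1 → 1, so 1 is the first repeated value.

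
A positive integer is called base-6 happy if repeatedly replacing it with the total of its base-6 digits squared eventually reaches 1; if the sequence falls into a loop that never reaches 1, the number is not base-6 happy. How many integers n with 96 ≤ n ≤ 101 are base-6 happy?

1

96: 96 → 20 → 13 → 5 → 25 → 17 → 29 → 41 → 26 → 20  — not base-6 happy
97: 97 → 21 → 18 → 9 → 10 → 17 → 29 → 41 → 26 → 20 → 13 → 5 → 25 → 17  — not base-6 happy
98: 98 → 24 → 16 → 20 → 13 → 5 → 25 → 17 → 29 → 41 → 26 → 20  — not base-6 happy
99: 99 → 29 → 41 → 26 → 20 → 13 → 5 → 25 → 17 → 29  — not base-6 happy
100: 100 → 36 → 1  — base-6 happy
101: 101 → 45 → 11 → 26 → 20 → 13 → 5 → 25 → 17 → 29 → 41 → 26  — not base-6 happy
base-6 happy: 100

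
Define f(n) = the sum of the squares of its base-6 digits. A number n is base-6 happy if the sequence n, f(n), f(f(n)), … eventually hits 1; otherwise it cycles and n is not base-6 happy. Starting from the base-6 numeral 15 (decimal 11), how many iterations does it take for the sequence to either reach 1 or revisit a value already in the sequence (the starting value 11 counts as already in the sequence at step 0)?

9

11 = (1,5)_6 → 1² + 5² = 1 + 25 = 26
26 = (4,2)_6 → 4² + 2² = 16 + 4 = 20
20 = (3,2)_6 → 3² + 2² = 9 + 4 = 13
13 = (2,1)_6 → 2² + 1² = 4 + 1 = 5
5 = (5)_6 → 5² = 25
25 = (4,1)_6 → 4² + 1² = 16 + 1 = 17
17 = (2,5)_6 → 2² + 5² = 4 + 25 = 29
29 = (4,5)_6 → 4² + 5² = 16 + 25 = 41
41 = (1,0,5)_6 → 1² + 0² + 5² = 1 + 0 + 25 = 26  — 26 repeats.
That took 9 steps.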